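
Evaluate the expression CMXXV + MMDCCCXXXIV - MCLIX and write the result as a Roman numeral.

CMXXV = 925, MMDCCCXXXIV = 2834, MCLIX = 1159
925 + 2834 = 3759
3759 - 1159 = 2600

MMDC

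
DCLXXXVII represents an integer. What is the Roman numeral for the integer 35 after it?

DCLXXXVII = 687
687 + 35 = 722

DCCXXII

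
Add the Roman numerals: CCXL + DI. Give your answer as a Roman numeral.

CCXL = 240
DI = 501
240 + 501 = 741

DCCXLI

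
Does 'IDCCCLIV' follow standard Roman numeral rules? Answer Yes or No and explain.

'IDCCCLIV': Invalid subtractive combination: ID

No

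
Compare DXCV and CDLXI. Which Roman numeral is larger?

DXCV = 595
CDLXI = 461
595 is larger

DXCV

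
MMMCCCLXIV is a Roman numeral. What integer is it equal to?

MMMCCCLXIV: M=1000, M=1000, M=1000, C=100, C=100, C=100, L=50, X=10, IV=4
1000 + 1000 + 1000 + 100 + 100 + 100 + 50 + 10 + 4 = 3364

3364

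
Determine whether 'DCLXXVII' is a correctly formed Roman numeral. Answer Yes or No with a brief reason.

'DCLXXVII': Check the rules: uses only the symbols I, V, X, L, C, D, M; no symbol is repeated more than three times in a row; V, L and D each appear at most once; no smaller symbol precedes a larger one (values never increase from left to right). Value: D (500) + C (100) + L (50) + X (10) + X (10) + V (5) + I (1) + I (1) = 677. So it is a valid standard Roman numeral.

Yes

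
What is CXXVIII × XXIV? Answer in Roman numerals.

CXXVIII = 128
XXIV = 24
128 × 24 = 3072

MMMLXXII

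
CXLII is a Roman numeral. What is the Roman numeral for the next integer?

CXLII = 142, so the next integer is 142 + 1 = 143

CXLIII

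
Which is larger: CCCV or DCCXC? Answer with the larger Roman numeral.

CCCV = 305
DCCXC = 790
790 is larger

DCCXC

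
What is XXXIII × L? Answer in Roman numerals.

XXXIII = 33
L = 50
33 × 50 = 1650

MDCL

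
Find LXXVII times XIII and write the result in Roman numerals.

LXXVII = 77
XIII = 13
77 × 13 = 1001

MI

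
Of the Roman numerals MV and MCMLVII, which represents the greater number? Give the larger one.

MV = 1005
MCMLVII = 1957
1957 is larger

MCMLVII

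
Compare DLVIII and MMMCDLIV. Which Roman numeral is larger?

DLVIII = 558
MMMCDLIV = 3454
3454 is larger

MMMCDLIV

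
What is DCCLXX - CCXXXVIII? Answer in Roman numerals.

DCCLXX = 770
CCXXXVIII = 238
770 - 238 = 532

DXXXII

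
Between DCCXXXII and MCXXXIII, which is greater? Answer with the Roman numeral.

DCCXXXII = 732
MCXXXIII = 1133
1133 is larger

MCXXXIII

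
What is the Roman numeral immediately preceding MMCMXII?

MMCMXII = 2912; previous is 2911

MMCMXI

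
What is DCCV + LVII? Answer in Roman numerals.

DCCV = 705
LVII = 57
705 + 57 = 762

DCCLXII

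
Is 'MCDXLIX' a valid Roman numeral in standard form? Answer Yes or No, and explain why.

'MCDXLIX': Check the rules: uses only the symbols I, V, X, L, C, D, M; no symbol is repeated more than three times in a row; V, L and D each appear at most once; the only places a smaller symbol precedes a larger one are the allowed subtractive pairs CD, XL, IX, the symbol right after such a pair (if any) is smaller than the pair's first symbol, and otherwise the values never increase from left to right. Value: M (1000) + CD (400) + XL (40) + IX (9) = 1449. So it is a valid standard Roman numeral.

Yes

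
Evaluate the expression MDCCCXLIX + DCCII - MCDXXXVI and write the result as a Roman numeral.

MDCCCXLIX = 1849, DCCII = 702, MCDXXXVI = 1436
1849 + 702 = 2551
2551 - 1436 = 1115

MCXV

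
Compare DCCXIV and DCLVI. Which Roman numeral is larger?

DCCXIV = 714
DCLVI = 656
714 is larger

DCCXIV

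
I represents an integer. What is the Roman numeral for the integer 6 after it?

I = 1
1 + 6 = 7

VII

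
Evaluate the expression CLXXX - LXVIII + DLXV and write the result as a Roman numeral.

CLXXX = 180, LXVIII = 68, DLXV = 565
180 - 68 = 112
112 + 565 = 677

DCLXXVII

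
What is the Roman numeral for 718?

Convert 718 to Roman numerals:
  718 contains 1×500 (D)
  218 contains 2×100 (CC)
  18 contains 1×10 (X)
  8 contains 1×5 (V)
  3 contains 3×1 (III)

DCCXVIII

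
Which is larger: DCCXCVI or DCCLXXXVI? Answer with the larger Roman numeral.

DCCXCVI = 796
DCCLXXXVI = 786
796 is larger

DCCXCVI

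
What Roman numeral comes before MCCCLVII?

MCCCLVII = 1357, so the previous integer is 1357 - 1 = 1356

MCCCLVI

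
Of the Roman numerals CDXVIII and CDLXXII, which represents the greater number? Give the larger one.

CDXVIII = 418
CDLXXII = 472
472 is larger

CDLXXII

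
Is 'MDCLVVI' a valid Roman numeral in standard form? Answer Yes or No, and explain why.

'MDCLVVI': V should not appear more than once

No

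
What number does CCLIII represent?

CCLIII: C=100, C=100, L=50, I=1, I=1, I=1
100 + 100 + 50 + 1 + 1 + 1 = 253

253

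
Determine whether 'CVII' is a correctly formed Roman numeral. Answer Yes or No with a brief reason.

'CVII': Check the rules: uses only the symbols I, V, X, L, C, D, M; no symbol is repeated more than three times in a row; V, L and D each appear at most once; no smaller symbol precedes a larger one (values never increase from left to right). Value: C (100) + V (5) + I (1) + I (1) = 107. So it is a valid standard Roman numeral.

Yes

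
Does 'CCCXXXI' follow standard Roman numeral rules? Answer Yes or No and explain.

'CCCXXXI': Check the rules: uses only the symbols I, V, X, L, C, D, M; no symbol is repeated more than three times in a row; V, L and D each appear at most once; no smaller symbol precedes a larger one (values never increase from left to right). Value: C (100) + C (100) + C (100) + X (10) + X (10) + X (10) + I (1) = 331. So it is a valid standard Roman numeral.

Yes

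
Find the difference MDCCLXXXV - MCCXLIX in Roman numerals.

MDCCLXXXV = 1785
MCCXLIX = 1249
1785 - 1249 = 536

DXXXVI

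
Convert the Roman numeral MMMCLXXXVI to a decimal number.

MMMCLXXXVI: M=1000, M=1000, M=1000, C=100, L=50, X=10, X=10, X=10, V=5, I=1
1000 + 1000 + 1000 + 100 + 50 + 10 + 10 + 10 + 5 + 1 = 3186

3186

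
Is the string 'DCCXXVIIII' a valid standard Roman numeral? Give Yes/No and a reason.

'DCCXXVIIII': More than 3 consecutive I's

No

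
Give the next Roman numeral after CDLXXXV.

CDLXXXV = 485; next is 486

CDLXXXVI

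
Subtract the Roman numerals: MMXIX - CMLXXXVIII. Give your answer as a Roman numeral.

MMXIX = 2019
CMLXXXVIII = 988
2019 - 988 = 1031

MXXXI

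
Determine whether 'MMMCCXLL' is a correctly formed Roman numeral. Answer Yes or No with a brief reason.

'MMMCCXLL': L should not appear more than once

No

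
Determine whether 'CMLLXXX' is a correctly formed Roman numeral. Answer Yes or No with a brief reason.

'CMLLXXX': L should not appear more than once

No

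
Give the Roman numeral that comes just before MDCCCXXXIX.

MDCCCXXXIX = 1839, so the previous integer is 1839 - 1 = 1838

MDCCCXXXVIII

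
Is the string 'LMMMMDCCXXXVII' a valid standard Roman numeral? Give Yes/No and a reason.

'LMMMMDCCXXXVII': More than 3 consecutive M's

No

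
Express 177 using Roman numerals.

Convert 177 to Roman numerals:
  177 contains 1×100 (C)
  77 contains 1×50 (L)
  27 contains 2×10 (XX)
  7 contains 1×5 (V)
  2 contains 2×1 (II)

CLXXVII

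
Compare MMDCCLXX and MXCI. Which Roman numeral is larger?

MMDCCLXX = 2770
MXCI = 1091
2770 is larger

MMDCCLXX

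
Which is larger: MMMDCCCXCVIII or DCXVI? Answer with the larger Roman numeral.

MMMDCCCXCVIII = 3898
DCXVI = 616
3898 is larger

MMMDCCCXCVIII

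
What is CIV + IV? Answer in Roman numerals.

CIV = 104
IV = 4
104 + 4 = 108

CVIII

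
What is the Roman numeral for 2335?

Convert 2335 to Roman numerals:
  2335 contains 2×1000 (MM)
  335 contains 3×100 (CCC)
  35 contains 3×10 (XXX)
  5 contains 1×5 (V)

MMCCCXXXV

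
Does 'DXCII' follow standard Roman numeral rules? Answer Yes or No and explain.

'DXCII': Check the rules: uses only the symbols I, V, X, L, C, D, M; no symbol is repeated more than three times in a row; V, L and D each appear at most once; the only place a smaller symbol precedes a larger one is the allowed subtractive pair XC, the symbol right after such a pair (if any) is smaller than the pair's first symbol, and otherwise the values never increase from left to right. Value: D (500) + XC (90) + I (1) + I (1) = 592. So it is a valid standard Roman numeral.

Yes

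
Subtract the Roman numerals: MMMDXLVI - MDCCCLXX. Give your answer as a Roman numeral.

MMMDXLVI = 3546
MDCCCLXX = 1870
3546 - 1870 = 1676

MDCLXXVI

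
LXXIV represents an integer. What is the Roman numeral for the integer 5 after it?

LXXIV = 74
74 + 5 = 79

LXXIX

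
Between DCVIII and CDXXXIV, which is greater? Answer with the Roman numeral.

DCVIII = 608
CDXXXIV = 434
608 is larger

DCVIII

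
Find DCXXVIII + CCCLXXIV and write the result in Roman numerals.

DCXXVIII = 628
CCCLXXIV = 374
628 + 374 = 1002

MII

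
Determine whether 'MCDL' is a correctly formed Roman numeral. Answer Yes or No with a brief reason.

'MCDL': Check the rules: uses only the symbols I, V, X, L, C, D, M; no symbol is repeated more than three times in a row; V, L and D each appear at most once; the only place a smaller symbol precedes a larger one is the allowed subtractive pair CD, the symbol right after such a pair (if any) is smaller than the pair's first symbol, and otherwise the values never increase from left to right. Value: M (1000) + CD (400) + L (50) = 1450. So it is a valid standard Roman numeral.

Yes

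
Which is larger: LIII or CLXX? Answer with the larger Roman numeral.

LIII = 53
CLXX = 170
170 is larger

CLXX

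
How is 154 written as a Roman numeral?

Convert 154 to Roman numerals:
  154 contains 1×100 (C)
  54 contains 1×50 (L)
  4 contains 1×4 (IV)

CLIV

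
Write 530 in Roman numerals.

Convert 530 to Roman numerals:
  530 contains 1×500 (D)
  30 contains 3×10 (XXX)

DXXX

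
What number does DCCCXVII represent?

DCCCXVII: D=500, C=100, C=100, C=100, X=10, V=5, I=1, I=1
500 + 100 + 100 + 100 + 10 + 5 + 1 + 1 = 817

817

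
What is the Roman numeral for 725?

Convert 725 to Roman numerals:
  725 contains 1×500 (D)
  225 contains 2×100 (CC)
  25 contains 2×10 (XX)
  5 contains 1×5 (V)

DCCXXV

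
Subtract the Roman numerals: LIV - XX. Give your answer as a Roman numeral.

LIV = 54
XX = 20
54 - 20 = 34

XXXIV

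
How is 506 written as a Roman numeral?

Convert 506 to Roman numerals:
  506 contains 1×500 (D)
  6 contains 1×5 (V)
  1 contains 1×1 (I)

DVI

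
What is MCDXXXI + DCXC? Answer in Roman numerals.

MCDXXXI = 1431
DCXC = 690
1431 + 690 = 2121

MMCXXI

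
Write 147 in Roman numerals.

Convert 147 to Roman numerals:
  147 contains 1×100 (C)
  47 contains 1×40 (XL)
  7 contains 1×5 (V)
  2 contains 2×1 (II)

CXLVII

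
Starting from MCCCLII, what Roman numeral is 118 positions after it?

MCCCLII = 1352
1352 + 118 = 1470

MCDLXX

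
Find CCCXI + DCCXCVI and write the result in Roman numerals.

CCCXI = 311
DCCXCVI = 796
311 + 796 = 1107

MCVII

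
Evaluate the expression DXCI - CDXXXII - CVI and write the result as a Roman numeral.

DXCI = 591, CDXXXII = 432, CVI = 106
591 - 432 = 159
159 - 106 = 53

LIII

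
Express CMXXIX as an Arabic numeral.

CMXXIX: CM=900, X=10, X=10, IX=9
900 + 10 + 10 + 9 = 929

929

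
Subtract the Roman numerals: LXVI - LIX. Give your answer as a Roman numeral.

LXVI = 66
LIX = 59
66 - 59 = 7

VII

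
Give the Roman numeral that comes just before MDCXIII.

MDCXIII = 1613, so the previous integer is 1613 - 1 = 1612

MDCXII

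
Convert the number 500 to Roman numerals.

Convert 500 to Roman numerals:
  500 contains 1×500 (D)

D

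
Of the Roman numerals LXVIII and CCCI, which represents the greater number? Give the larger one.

LXVIII = 68
CCCI = 301
301 is larger

CCCI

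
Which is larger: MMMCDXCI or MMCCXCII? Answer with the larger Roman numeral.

MMMCDXCI = 3491
MMCCXCII = 2292
3491 is larger

MMMCDXCI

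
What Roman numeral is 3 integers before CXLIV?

CXLIV = 144
144 - 3 = 141

CXLI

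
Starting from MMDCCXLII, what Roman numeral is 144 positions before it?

MMDCCXLII = 2742
2742 - 144 = 2598

MMDXCVIII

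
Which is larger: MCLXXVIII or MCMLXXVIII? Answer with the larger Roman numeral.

MCLXXVIII = 1178
MCMLXXVIII = 1978
1978 is larger

MCMLXXVIII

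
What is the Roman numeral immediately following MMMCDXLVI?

MMMCDXLVI = 3446, so the next integer is 3446 + 1 = 3447

MMMCDXLVII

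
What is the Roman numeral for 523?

Convert 523 to Roman numerals:
  523 contains 1×500 (D)
  23 contains 2×10 (XX)
  3 contains 3×1 (III)

DXXIII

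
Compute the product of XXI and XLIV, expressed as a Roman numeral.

XXI = 21
XLIV = 44
21 × 44 = 924

CMXXIV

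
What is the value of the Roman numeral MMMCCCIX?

MMMCCCIX: M=1000, M=1000, M=1000, C=100, C=100, C=100, IX=9
1000 + 1000 + 1000 + 100 + 100 + 100 + 9 = 3309

3309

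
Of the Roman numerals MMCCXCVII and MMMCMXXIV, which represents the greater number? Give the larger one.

MMCCXCVII = 2297
MMMCMXXIV = 3924
3924 is larger

MMMCMXXIV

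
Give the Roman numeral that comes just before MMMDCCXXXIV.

MMMDCCXXXIV = 3734, so the previous integer is 3734 - 1 = 3733

MMMDCCXXXIII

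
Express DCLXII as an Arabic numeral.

DCLXII: D=500, C=100, L=50, X=10, I=1, I=1
500 + 100 + 50 + 10 + 1 + 1 = 662

662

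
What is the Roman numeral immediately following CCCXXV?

CCCXXV = 325; next is 326

CCCXXVI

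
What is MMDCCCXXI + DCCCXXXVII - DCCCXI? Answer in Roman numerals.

MMDCCCXXI = 2821, DCCCXXXVII = 837, DCCCXI = 811
2821 + 837 = 3658
3658 - 811 = 2847

MMDCCCXLVII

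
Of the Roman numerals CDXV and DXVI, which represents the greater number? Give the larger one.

CDXV = 415
DXVI = 516
516 is larger

DXVI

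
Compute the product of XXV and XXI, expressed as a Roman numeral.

XXV = 25
XXI = 21
25 × 21 = 525

DXXV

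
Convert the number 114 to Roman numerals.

Convert 114 to Roman numerals:
  114 contains 1×100 (C)
  14 contains 1×10 (X)
  4 contains 1×4 (IV)

CXIV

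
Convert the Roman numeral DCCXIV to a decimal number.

DCCXIV: D=500, C=100, C=100, X=10, IV=4
500 + 100 + 100 + 10 + 4 = 714

714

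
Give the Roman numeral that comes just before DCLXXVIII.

DCLXXVIII = 678; previous is 677

DCLXXVII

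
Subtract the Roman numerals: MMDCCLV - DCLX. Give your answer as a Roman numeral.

MMDCCLV = 2755
DCLX = 660
2755 - 660 = 2095

MMXCV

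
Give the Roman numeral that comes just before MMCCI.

MMCCI = 2201, so the previous integer is 2201 - 1 = 2200

MMCC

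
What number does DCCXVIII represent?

DCCXVIII: D=500, C=100, C=100, X=10, V=5, I=1, I=1, I=1
500 + 100 + 100 + 10 + 5 + 1 + 1 + 1 = 718

718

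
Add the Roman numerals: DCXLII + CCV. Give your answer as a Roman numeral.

DCXLII = 642
CCV = 205
642 + 205 = 847

DCCCXLVII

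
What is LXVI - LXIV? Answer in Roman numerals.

LXVI = 66
LXIV = 64
66 - 64 = 2

II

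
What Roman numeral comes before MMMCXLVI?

MMMCXLVI = 3146, so the previous integer is 3146 - 1 = 3145

MMMCXLV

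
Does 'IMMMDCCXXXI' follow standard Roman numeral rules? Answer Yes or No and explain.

'IMMMDCCXXXI': Invalid subtractive combination: IM

No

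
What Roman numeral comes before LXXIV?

LXXIV = 74; previous is 73

LXXIII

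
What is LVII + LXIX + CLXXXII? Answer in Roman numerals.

LVII = 57, LXIX = 69, CLXXXII = 182
57 + 69 = 126
126 + 182 = 308

CCCVIII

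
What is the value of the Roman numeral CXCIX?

CXCIX: C=100, XC=90, IX=9
100 + 90 + 9 = 199

199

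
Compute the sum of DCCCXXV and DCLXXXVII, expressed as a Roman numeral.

DCCCXXV = 825
DCLXXXVII = 687
825 + 687 = 1512

MDXII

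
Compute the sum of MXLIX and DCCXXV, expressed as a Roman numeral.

MXLIX = 1049
DCCXXV = 725
1049 + 725 = 1774

MDCCLXXIV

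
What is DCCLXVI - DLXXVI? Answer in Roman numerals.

DCCLXVI = 766
DLXXVI = 576
766 - 576 = 190

CXC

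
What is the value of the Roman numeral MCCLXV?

MCCLXV: M=1000, C=100, C=100, L=50, X=10, V=5
1000 + 100 + 100 + 50 + 10 + 5 = 1265

1265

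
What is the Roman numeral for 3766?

Convert 3766 to Roman numerals:
  3766 contains 3×1000 (MMM)
  766 contains 1×500 (D)
  266 contains 2×100 (CC)
  66 contains 1×50 (L)
  16 contains 1×10 (X)
  6 contains 1×5 (V)
  1 contains 1×1 (I)

MMMDCCLXVI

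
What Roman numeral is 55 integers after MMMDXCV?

MMMDXCV = 3595
3595 + 55 = 3650

MMMDCL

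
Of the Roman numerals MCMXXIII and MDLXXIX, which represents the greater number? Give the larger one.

MCMXXIII = 1923
MDLXXIX = 1579
1923 is larger

MCMXXIII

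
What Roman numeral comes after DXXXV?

DXXXV = 535, so the next integer is 535 + 1 = 536

DXXXVI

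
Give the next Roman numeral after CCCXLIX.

CCCXLIX = 349; next is 350

CCCL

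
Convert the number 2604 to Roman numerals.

Convert 2604 to Roman numerals:
  2604 contains 2×1000 (MM)
  604 contains 1×500 (D)
  104 contains 1×100 (C)
  4 contains 1×4 (IV)

MMDCIV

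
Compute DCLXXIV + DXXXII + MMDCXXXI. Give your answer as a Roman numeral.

DCLXXIV = 674, DXXXII = 532, MMDCXXXI = 2631
674 + 532 = 1206
1206 + 2631 = 3837

MMMDCCCXXXVII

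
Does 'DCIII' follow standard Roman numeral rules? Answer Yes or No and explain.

'DCIII': Check the rules: uses only the symbols I, V, X, L, C, D, M; no symbol is repeated more than three times in a row; V, L and D each appear at most once; no smaller symbol precedes a larger one (values never increase from left to right). Value: D (500) + C (100) + I (1) + I (1) + I (1) = 603. So it is a valid standard Roman numeral.

Yes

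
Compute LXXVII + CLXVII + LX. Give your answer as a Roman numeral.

LXXVII = 77, CLXVII = 167, LX = 60
77 + 167 = 244
244 + 60 = 304

CCCIV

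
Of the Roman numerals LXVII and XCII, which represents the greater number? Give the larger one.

LXVII = 67
XCII = 92
92 is larger

XCII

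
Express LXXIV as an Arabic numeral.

LXXIV: L=50, X=10, X=10, IV=4
50 + 10 + 10 + 4 = 74

74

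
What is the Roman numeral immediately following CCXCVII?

CCXCVII = 297, so the next integer is 297 + 1 = 298

CCXCVIII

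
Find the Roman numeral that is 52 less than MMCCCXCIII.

MMCCCXCIII = 2393
2393 - 52 = 2341

MMCCCXLI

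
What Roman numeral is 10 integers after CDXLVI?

CDXLVI = 446
446 + 10 = 456

CDLVI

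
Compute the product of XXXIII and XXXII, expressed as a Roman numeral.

XXXIII = 33
XXXII = 32
33 × 32 = 1056

MLVI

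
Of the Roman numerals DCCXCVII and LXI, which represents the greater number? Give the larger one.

DCCXCVII = 797
LXI = 61
797 is larger

DCCXCVII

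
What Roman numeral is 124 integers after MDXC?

MDXC = 1590
1590 + 124 = 1714

MDCCXIV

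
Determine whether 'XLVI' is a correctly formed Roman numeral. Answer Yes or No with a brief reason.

'XLVI': Check the rules: uses only the symbols I, V, X, L, C, D, M; no symbol is repeated more than three times in a row; V, L and D each appear at most once; the only place a smaller symbol precedes a larger one is the allowed subtractive pair XL, the symbol right after such a pair (if any) is smaller than the pair's first symbol, and otherwise the values never increase from left to right. Value: XL (40) + V (5) + I (1) = 46. So it is a valid standard Roman numeral.

Yes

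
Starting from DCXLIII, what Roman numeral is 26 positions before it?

DCXLIII = 643
643 - 26 = 617

DCXVII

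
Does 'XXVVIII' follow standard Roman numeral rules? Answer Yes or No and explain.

'XXVVIII': V should not appear more than once

No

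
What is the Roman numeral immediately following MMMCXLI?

MMMCXLI = 3141, so the next integer is 3141 + 1 = 3142

MMMCXLII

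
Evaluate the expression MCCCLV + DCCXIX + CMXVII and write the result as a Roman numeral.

MCCCLV = 1355, DCCXIX = 719, CMXVII = 917
1355 + 719 = 2074
2074 + 917 = 2991

MMCMXCI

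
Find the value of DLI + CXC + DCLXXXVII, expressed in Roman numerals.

DLI = 551, CXC = 190, DCLXXXVII = 687
551 + 190 = 741
741 + 687 = 1428

MCDXXVIII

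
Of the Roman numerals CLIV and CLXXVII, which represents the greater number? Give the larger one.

CLIV = 154
CLXXVII = 177
177 is larger

CLXXVII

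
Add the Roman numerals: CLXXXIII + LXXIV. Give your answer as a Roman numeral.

CLXXXIII = 183
LXXIV = 74
183 + 74 = 257

CCLVII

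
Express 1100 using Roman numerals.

Convert 1100 to Roman numerals:
  1100 contains 1×1000 (M)
  100 contains 1×100 (C)

MC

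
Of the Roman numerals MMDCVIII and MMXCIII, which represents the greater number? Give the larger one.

MMDCVIII = 2608
MMXCIII = 2093
2608 is larger

MMDCVIII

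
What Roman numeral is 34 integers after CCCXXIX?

CCCXXIX = 329
329 + 34 = 363

CCCLXIII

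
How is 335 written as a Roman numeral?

Convert 335 to Roman numerals:
  335 contains 3×100 (CCC)
  35 contains 3×10 (XXX)
  5 contains 1×5 (V)

CCCXXXV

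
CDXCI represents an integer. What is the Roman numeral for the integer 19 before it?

CDXCI = 491
491 - 19 = 472

CDLXXII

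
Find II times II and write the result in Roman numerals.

II = 2
II = 2
2 × 2 = 4

IV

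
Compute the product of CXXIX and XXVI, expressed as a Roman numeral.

CXXIX = 129
XXVI = 26
129 × 26 = 3354

MMMCCCLIV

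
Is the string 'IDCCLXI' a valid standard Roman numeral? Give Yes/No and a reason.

'IDCCLXI': Invalid subtractive combination: ID

No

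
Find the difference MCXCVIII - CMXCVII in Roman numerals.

MCXCVIII = 1198
CMXCVII = 997
1198 - 997 = 201

CCI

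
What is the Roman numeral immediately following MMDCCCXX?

MMDCCCXX = 2820; next is 2821

MMDCCCXXI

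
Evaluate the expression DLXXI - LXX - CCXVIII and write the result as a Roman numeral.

DLXXI = 571, LXX = 70, CCXVIII = 218
571 - 70 = 501
501 - 218 = 283

CCLXXXIII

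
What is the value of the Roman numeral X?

X: X=10

10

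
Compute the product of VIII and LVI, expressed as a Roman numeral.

VIII = 8
LVI = 56
8 × 56 = 448

CDXLVIII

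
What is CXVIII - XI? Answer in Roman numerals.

CXVIII = 118
XI = 11
118 - 11 = 107

CVII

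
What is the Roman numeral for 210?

Convert 210 to Roman numerals:
  210 contains 2×100 (CC)
  10 contains 1×10 (X)

CCX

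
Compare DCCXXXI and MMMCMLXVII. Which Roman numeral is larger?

DCCXXXI = 731
MMMCMLXVII = 3967
3967 is larger

MMMCMLXVII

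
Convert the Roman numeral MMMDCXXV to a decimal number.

MMMDCXXV: M=1000, M=1000, M=1000, D=500, C=100, X=10, X=10, V=5
1000 + 1000 + 1000 + 500 + 100 + 10 + 10 + 5 = 3625

3625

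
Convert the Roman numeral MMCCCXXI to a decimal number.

MMCCCXXI: M=1000, M=1000, C=100, C=100, C=100, X=10, X=10, I=1
1000 + 1000 + 100 + 100 + 100 + 10 + 10 + 1 = 2321

2321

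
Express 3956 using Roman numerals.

Convert 3956 to Roman numerals:
  3956 contains 3×1000 (MMM)
  956 contains 1×900 (CM)
  56 contains 1×50 (L)
  6 contains 1×5 (V)
  1 contains 1×1 (I)

MMMCMLVI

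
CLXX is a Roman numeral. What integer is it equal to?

CLXX: C=100, L=50, X=10, X=10
100 + 50 + 10 + 10 = 170

170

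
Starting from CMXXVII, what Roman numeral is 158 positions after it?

CMXXVII = 927
927 + 158 = 1085

MLXXXV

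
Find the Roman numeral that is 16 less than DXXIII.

DXXIII = 523
523 - 16 = 507

DVII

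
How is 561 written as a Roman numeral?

Convert 561 to Roman numerals:
  561 contains 1×500 (D)
  61 contains 1×50 (L)
  11 contains 1×10 (X)
  1 contains 1×1 (I)

DLXI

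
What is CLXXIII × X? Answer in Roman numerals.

CLXXIII = 173
X = 10
173 × 10 = 1730

MDCCXXX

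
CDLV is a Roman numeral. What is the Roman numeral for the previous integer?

CDLV = 455, so the previous integer is 455 - 1 = 454

CDLIV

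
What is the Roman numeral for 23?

Convert 23 to Roman numerals:
  23 contains 2×10 (XX)
  3 contains 3×1 (III)

XXIII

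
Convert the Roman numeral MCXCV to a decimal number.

MCXCV: M=1000, C=100, XC=90, V=5
1000 + 100 + 90 + 5 = 1195

1195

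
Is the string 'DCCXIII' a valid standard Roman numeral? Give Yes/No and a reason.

'DCCXIII': Check the rules: uses only the symbols I, V, X, L, C, D, M; no symbol is repeated more than three times in a row; V, L and D each appear at most once; no smaller symbol precedes a larger one (values never increase from left to right). Value: D (500) + C (100) + C (100) + X (10) + I (1) + I (1) + I (1) = 713. So it is a valid standard Roman numeral.

Yes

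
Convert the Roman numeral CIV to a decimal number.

CIV: C=100, IV=4
100 + 4 = 104

104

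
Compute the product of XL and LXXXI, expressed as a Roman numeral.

XL = 40
LXXXI = 81
40 × 81 = 3240

MMMCCXL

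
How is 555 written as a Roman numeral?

Convert 555 to Roman numerals:
  555 contains 1×500 (D)
  55 contains 1×50 (L)
  5 contains 1×5 (V)

DLV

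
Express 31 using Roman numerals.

Convert 31 to Roman numerals:
  31 contains 3×10 (XXX)
  1 contains 1×1 (I)

XXXI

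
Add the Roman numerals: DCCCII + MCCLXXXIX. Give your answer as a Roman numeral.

DCCCII = 802
MCCLXXXIX = 1289
802 + 1289 = 2091

MMXCI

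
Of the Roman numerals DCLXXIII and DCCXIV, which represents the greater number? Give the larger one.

DCLXXIII = 673
DCCXIV = 714
714 is larger

DCCXIV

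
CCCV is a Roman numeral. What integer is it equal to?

CCCV: C=100, C=100, C=100, V=5
100 + 100 + 100 + 5 = 305

305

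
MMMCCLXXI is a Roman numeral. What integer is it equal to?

MMMCCLXXI: M=1000, M=1000, M=1000, C=100, C=100, L=50, X=10, X=10, I=1
1000 + 1000 + 1000 + 100 + 100 + 50 + 10 + 10 + 1 = 3271

3271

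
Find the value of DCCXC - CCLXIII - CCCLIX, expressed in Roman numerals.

DCCXC = 790, CCLXIII = 263, CCCLIX = 359
790 - 263 = 527
527 - 359 = 168

CLXVIII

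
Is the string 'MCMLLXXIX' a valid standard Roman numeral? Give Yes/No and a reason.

'MCMLLXXIX': L should not appear more than once

No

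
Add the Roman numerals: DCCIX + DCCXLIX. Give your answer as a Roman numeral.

DCCIX = 709
DCCXLIX = 749
709 + 749 = 1458

MCDLVIII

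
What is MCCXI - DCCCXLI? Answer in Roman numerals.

MCCXI = 1211
DCCCXLI = 841
1211 - 841 = 370

CCCLXX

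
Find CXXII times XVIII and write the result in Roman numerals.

CXXII = 122
XVIII = 18
122 × 18 = 2196

MMCXCVI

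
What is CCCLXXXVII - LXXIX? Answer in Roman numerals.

CCCLXXXVII = 387
LXXIX = 79
387 - 79 = 308

CCCVIII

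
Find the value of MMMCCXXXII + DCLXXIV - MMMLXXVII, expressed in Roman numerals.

MMMCCXXXII = 3232, DCLXXIV = 674, MMMLXXVII = 3077
3232 + 674 = 3906
3906 - 3077 = 829

DCCCXXIX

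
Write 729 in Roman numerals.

Convert 729 to Roman numerals:
  729 contains 1×500 (D)
  229 contains 2×100 (CC)
  29 contains 2×10 (XX)
  9 contains 1×9 (IX)

DCCXXIX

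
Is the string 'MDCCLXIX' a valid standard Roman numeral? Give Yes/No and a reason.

'MDCCLXIX': Check the rules: uses only the symbols I, V, X, L, C, D, M; no symbol is repeated more than three times in a row; V, L and D each appear at most once; the only place a smaller symbol precedes a larger one is the allowed subtractive pair IX, the symbol right after such a pair (if any) is smaller than the pair's first symbol, and otherwise the values never increase from left to right. Value: M (1000) + D (500) + C (100) + C (100) + L (50) + X (10) + IX (9) = 1769. So it is a valid standard Roman numeral.

Yes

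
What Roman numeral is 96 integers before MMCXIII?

MMCXIII = 2113
2113 - 96 = 2017

MMXVII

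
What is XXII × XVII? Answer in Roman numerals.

XXII = 22
XVII = 17
22 × 17 = 374

CCCLXXIV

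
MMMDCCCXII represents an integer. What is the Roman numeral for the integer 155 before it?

MMMDCCCXII = 3812
3812 - 155 = 3657

MMMDCLVII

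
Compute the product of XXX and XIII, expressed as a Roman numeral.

XXX = 30
XIII = 13
30 × 13 = 390

CCCXC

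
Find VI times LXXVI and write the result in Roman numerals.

VI = 6
LXXVI = 76
6 × 76 = 456

CDLVI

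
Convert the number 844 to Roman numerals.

Convert 844 to Roman numerals:
  844 contains 1×500 (D)
  344 contains 3×100 (CCC)
  44 contains 1×40 (XL)
  4 contains 1×4 (IV)

DCCCXLIV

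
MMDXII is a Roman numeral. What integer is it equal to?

MMDXII: M=1000, M=1000, D=500, X=10, I=1, I=1
1000 + 1000 + 500 + 10 + 1 + 1 = 2512

2512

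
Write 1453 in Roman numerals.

Convert 1453 to Roman numerals:
  1453 contains 1×1000 (M)
  453 contains 1×400 (CD)
  53 contains 1×50 (L)
  3 contains 3×1 (III)

MCDLIII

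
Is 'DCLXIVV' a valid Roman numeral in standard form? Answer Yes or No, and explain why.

'DCLXIVV': V should not appear more than once

No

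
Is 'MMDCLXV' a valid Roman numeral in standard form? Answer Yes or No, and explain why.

'MMDCLXV': Check the rules: uses only the symbols I, V, X, L, C, D, M; no symbol is repeated more than three times in a row; V, L and D each appear at most once; no smaller symbol precedes a larger one (values never increase from left to right). Value: M (1000) + M (1000) + D (500) + C (100) + L (50) + X (10) + V (5) = 2665. So it is a valid standard Roman numeral.

Yes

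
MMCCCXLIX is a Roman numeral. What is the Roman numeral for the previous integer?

MMCCCXLIX = 2349, so the previous integer is 2349 - 1 = 2348

MMCCCXLVIII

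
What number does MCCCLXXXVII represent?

MCCCLXXXVII: M=1000, C=100, C=100, C=100, L=50, X=10, X=10, X=10, V=5, I=1, I=1
1000 + 100 + 100 + 100 + 50 + 10 + 10 + 10 + 5 + 1 + 1 = 1387

1387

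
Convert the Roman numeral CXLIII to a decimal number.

CXLIII: C=100, XL=40, I=1, I=1, I=1
100 + 40 + 1 + 1 + 1 = 143

143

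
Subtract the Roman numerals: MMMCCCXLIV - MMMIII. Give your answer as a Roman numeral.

MMMCCCXLIV = 3344
MMMIII = 3003
3344 - 3003 = 341

CCCXLI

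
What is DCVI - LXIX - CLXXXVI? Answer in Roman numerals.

DCVI = 606, LXIX = 69, CLXXXVI = 186
606 - 69 = 537
537 - 186 = 351

CCCLI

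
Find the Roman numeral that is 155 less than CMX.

CMX = 910
910 - 155 = 755

DCCLV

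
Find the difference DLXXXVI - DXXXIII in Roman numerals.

DLXXXVI = 586
DXXXIII = 533
586 - 533 = 53

LIII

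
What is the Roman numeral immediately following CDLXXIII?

CDLXXIII = 473; next is 474

CDLXXIV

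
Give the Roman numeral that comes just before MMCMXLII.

MMCMXLII = 2942; previous is 2941

MMCMXLI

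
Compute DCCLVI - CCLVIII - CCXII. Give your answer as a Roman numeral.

DCCLVI = 756, CCLVIII = 258, CCXII = 212
756 - 258 = 498
498 - 212 = 286

CCLXXXVI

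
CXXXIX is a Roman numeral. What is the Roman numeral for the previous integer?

CXXXIX = 139; previous is 138

CXXXVIII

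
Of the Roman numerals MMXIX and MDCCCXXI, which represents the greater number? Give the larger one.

MMXIX = 2019
MDCCCXXI = 1821
2019 is larger

MMXIX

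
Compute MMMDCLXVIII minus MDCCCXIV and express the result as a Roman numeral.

MMMDCLXVIII = 3668
MDCCCXIV = 1814
3668 - 1814 = 1854

MDCCCLIV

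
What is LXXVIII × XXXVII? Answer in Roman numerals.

LXXVIII = 78
XXXVII = 37
78 × 37 = 2886

MMDCCCLXXXVI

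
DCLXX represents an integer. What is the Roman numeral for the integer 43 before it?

DCLXX = 670
670 - 43 = 627

DCXXVII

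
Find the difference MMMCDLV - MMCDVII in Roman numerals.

MMMCDLV = 3455
MMCDVII = 2407
3455 - 2407 = 1048

MXLVIII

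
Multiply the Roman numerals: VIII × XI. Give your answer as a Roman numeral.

VIII = 8
XI = 11
8 × 11 = 88

LXXXVIII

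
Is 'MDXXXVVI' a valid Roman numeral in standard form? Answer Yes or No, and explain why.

'MDXXXVVI': V should not appear more than once

No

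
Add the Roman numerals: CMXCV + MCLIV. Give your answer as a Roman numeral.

CMXCV = 995
MCLIV = 1154
995 + 1154 = 2149

MMCXLIX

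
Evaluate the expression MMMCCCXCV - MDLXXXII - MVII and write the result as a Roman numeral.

MMMCCCXCV = 3395, MDLXXXII = 1582, MVII = 1007
3395 - 1582 = 1813
1813 - 1007 = 806

DCCCVI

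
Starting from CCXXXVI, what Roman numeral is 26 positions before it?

CCXXXVI = 236
236 - 26 = 210

CCX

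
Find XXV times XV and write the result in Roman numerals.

XXV = 25
XV = 15
25 × 15 = 375

CCCLXXV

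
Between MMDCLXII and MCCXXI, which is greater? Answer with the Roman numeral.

MMDCLXII = 2662
MCCXXI = 1221
2662 is larger

MMDCLXII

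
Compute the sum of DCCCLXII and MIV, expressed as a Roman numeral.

DCCCLXII = 862
MIV = 1004
862 + 1004 = 1866

MDCCCLXVI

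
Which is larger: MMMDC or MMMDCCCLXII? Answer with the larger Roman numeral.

MMMDC = 3600
MMMDCCCLXII = 3862
3862 is larger

MMMDCCCLXII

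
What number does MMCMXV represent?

MMCMXV: M=1000, M=1000, CM=900, X=10, V=5
1000 + 1000 + 900 + 10 + 5 = 2915

2915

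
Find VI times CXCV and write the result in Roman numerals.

VI = 6
CXCV = 195
6 × 195 = 1170

MCLXX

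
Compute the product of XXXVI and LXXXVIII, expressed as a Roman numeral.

XXXVI = 36
LXXXVIII = 88
36 × 88 = 3168

MMMCLXVIII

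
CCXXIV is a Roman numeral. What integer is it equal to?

CCXXIV: C=100, C=100, X=10, X=10, IV=4
100 + 100 + 10 + 10 + 4 = 224

224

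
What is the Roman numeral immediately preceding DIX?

DIX = 509, so the previous integer is 509 - 1 = 508

DVIII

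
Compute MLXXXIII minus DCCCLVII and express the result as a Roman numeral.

MLXXXIII = 1083
DCCCLVII = 857
1083 - 857 = 226

CCXXVI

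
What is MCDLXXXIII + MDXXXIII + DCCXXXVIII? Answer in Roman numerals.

MCDLXXXIII = 1483, MDXXXIII = 1533, DCCXXXVIII = 738
1483 + 1533 = 3016
3016 + 738 = 3754

MMMDCCLIV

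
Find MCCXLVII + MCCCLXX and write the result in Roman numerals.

MCCXLVII = 1247
MCCCLXX = 1370
1247 + 1370 = 2617

MMDCXVII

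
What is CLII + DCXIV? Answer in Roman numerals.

CLII = 152
DCXIV = 614
152 + 614 = 766

DCCLXVI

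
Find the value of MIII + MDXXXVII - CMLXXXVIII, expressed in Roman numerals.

MIII = 1003, MDXXXVII = 1537, CMLXXXVIII = 988
1003 + 1537 = 2540
2540 - 988 = 1552

MDLII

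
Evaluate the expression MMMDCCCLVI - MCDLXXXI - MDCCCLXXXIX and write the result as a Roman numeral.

MMMDCCCLVI = 3856, MCDLXXXI = 1481, MDCCCLXXXIX = 1889
3856 - 1481 = 2375
2375 - 1889 = 486

CDLXXXVI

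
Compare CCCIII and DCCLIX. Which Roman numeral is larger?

CCCIII = 303
DCCLIX = 759
759 is larger

DCCLIX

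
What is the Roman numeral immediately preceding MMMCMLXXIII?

MMMCMLXXIII = 3973, so the previous integer is 3973 - 1 = 3972

MMMCMLXXII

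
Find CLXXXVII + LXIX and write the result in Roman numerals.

CLXXXVII = 187
LXIX = 69
187 + 69 = 256

CCLVI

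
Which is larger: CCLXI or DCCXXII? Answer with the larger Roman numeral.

CCLXI = 261
DCCXXII = 722
722 is larger

DCCXXII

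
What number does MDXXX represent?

MDXXX: M=1000, D=500, X=10, X=10, X=10
1000 + 500 + 10 + 10 + 10 = 1530

1530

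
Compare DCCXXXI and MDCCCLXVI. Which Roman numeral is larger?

DCCXXXI = 731
MDCCCLXVI = 1866
1866 is larger

MDCCCLXVI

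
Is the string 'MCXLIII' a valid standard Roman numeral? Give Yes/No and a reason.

'MCXLIII': Check the rules: uses only the symbols I, V, X, L, C, D, M; no symbol is repeated more than three times in a row; V, L and D each appear at most once; the only place a smaller symbol precedes a larger one is the allowed subtractive pair XL, the symbol right after such a pair (if any) is smaller than the pair's first symbol, and otherwise the values never increase from left to right. Value: M (1000) + C (100) + XL (40) + I (1) + I (1) + I (1) = 1143. So it is a valid standard Roman numeral.

Yes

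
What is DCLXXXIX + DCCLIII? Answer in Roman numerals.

DCLXXXIX = 689
DCCLIII = 753
689 + 753 = 1442

MCDXLII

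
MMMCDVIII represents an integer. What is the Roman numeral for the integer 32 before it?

MMMCDVIII = 3408
3408 - 32 = 3376

MMMCCCLXXVI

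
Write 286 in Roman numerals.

Convert 286 to Roman numerals:
  286 contains 2×100 (CC)
  86 contains 1×50 (L)
  36 contains 3×10 (XXX)
  6 contains 1×5 (V)
  1 contains 1×1 (I)

CCLXXXVI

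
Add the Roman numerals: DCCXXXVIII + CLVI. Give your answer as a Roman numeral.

DCCXXXVIII = 738
CLVI = 156
738 + 156 = 894

DCCCXCIV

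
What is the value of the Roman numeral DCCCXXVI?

DCCCXXVI: D=500, C=100, C=100, C=100, X=10, X=10, V=5, I=1
500 + 100 + 100 + 100 + 10 + 10 + 5 + 1 = 826

826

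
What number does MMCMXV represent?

MMCMXV: M=1000, M=1000, CM=900, X=10, V=5
1000 + 1000 + 900 + 10 + 5 = 2915

2915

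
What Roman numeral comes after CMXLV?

CMXLV = 945, so the next integer is 945 + 1 = 946

CMXLVI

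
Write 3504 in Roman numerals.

Convert 3504 to Roman numerals:
  3504 contains 3×1000 (MMM)
  504 contains 1×500 (D)
  4 contains 1×4 (IV)

MMMDIV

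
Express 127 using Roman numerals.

Convert 127 to Roman numerals:
  127 contains 1×100 (C)
  27 contains 2×10 (XX)
  7 contains 1×5 (V)
  2 contains 2×1 (II)

CXXVII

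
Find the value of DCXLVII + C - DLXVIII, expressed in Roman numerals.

DCXLVII = 647, C = 100, DLXVIII = 568
647 + 100 = 747
747 - 568 = 179

CLXXIX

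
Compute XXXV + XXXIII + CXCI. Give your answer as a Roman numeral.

XXXV = 35, XXXIII = 33, CXCI = 191
35 + 33 = 68
68 + 191 = 259

CCLIX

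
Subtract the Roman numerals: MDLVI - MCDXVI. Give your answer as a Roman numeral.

MDLVI = 1556
MCDXVI = 1416
1556 - 1416 = 140

CXL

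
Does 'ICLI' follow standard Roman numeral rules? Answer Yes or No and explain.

'ICLI': Invalid subtractive combination: IC

No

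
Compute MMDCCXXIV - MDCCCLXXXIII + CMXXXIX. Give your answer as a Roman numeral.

MMDCCXXIV = 2724, MDCCCLXXXIII = 1883, CMXXXIX = 939
2724 - 1883 = 841
841 + 939 = 1780

MDCCLXXX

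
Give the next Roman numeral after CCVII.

CCVII = 207, so the next integer is 207 + 1 = 208

CCVIII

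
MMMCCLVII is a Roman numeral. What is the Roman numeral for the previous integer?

MMMCCLVII = 3257, so the previous integer is 3257 - 1 = 3256

MMMCCLVI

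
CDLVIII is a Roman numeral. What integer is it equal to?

CDLVIII: CD=400, L=50, V=5, I=1, I=1, I=1
400 + 50 + 5 + 1 + 1 + 1 = 458

458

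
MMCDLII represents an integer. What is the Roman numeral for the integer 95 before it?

MMCDLII = 2452
2452 - 95 = 2357

MMCCCLVII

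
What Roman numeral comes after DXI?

DXI = 511; next is 512

DXII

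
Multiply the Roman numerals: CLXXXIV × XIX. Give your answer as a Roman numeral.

CLXXXIV = 184
XIX = 19
184 × 19 = 3496

MMMCDXCVI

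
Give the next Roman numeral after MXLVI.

MXLVI = 1046, so the next integer is 1046 + 1 = 1047

MXLVII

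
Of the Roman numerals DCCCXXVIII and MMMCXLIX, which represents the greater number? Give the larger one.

DCCCXXVIII = 828
MMMCXLIX = 3149
3149 is larger

MMMCXLIX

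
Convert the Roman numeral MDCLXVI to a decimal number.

MDCLXVI: M=1000, D=500, C=100, L=50, X=10, V=5, I=1
1000 + 500 + 100 + 50 + 10 + 5 + 1 = 1666

1666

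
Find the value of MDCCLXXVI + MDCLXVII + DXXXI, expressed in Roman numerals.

MDCCLXXVI = 1776, MDCLXVII = 1667, DXXXI = 531
1776 + 1667 = 3443
3443 + 531 = 3974

MMMCMLXXIV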